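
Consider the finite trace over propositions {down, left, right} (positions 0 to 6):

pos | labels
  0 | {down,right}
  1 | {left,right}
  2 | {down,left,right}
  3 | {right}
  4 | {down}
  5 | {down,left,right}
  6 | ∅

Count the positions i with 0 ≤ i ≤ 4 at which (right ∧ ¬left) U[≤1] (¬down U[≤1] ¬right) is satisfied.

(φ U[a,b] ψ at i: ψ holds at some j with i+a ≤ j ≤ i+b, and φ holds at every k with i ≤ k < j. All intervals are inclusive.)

Evaluate at each i in [0,4]:
  i=0: ✗ (no rhs in [0,1])
  i=1: ✗ (no rhs in [1,2])
  i=2: ✗ (lhs fails at k=2 before rhs at j=3)
  i=3: ✓ (rhs at j=3)
  i=4: ✓ (rhs at j=4)
Positions where it holds: {3, 4} → 2.

2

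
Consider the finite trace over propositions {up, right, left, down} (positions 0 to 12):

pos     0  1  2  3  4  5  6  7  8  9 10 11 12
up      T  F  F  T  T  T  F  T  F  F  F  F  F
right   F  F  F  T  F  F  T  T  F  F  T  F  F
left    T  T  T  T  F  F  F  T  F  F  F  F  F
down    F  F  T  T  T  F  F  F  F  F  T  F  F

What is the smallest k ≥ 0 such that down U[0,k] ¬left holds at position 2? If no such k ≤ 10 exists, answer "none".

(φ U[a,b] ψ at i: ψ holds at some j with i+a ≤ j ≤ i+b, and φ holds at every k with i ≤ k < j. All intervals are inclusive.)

Need earliest j ≥ 2 with ¬left, and down at every k in [2,j-1].
  j=2: rhs fails.
  j=3: rhs fails.
  j=4: rhs holds; lhs holds on [2,3]. k = 2.

2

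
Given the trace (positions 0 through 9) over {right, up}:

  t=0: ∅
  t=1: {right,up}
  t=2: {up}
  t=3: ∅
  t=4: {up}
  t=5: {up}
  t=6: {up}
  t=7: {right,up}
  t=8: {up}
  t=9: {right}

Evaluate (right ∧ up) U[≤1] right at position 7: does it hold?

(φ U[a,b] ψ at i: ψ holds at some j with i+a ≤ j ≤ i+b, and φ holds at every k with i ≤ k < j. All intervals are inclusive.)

Need some j in [7,8] with right, and (right ∧ up) at every k in [7,j-1].
  j=7: right holds; no prefix to check → satisfied.

True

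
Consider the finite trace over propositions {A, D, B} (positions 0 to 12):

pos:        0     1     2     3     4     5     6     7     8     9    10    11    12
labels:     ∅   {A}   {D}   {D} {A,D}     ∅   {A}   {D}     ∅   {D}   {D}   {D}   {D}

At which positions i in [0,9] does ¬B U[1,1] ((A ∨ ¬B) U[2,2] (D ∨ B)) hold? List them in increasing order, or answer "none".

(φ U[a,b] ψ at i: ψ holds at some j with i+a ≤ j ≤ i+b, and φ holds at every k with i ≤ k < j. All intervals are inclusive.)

Evaluate at each i in [0,9]:
  i=0: ✓ (rhs at j=1; lhs holds on [0,0])
  i=1: ✓ (rhs at j=2; lhs holds on [1,1])
  i=2: ✗ (no rhs in [3,3])
  i=3: ✗ (no rhs in [4,4])
  i=4: ✓ (rhs at j=5; lhs holds on [4,4])
  i=5: ✗ (no rhs in [6,6])
  i=6: ✓ (rhs at j=7; lhs holds on [6,6])
  i=7: ✓ (rhs at j=8; lhs holds on [7,7])
  i=8: ✓ (rhs at j=9; lhs holds on [8,8])
  i=9: ✓ (rhs at j=10; lhs holds on [9,9])

0, 1, 4, 6, 7, 8, 9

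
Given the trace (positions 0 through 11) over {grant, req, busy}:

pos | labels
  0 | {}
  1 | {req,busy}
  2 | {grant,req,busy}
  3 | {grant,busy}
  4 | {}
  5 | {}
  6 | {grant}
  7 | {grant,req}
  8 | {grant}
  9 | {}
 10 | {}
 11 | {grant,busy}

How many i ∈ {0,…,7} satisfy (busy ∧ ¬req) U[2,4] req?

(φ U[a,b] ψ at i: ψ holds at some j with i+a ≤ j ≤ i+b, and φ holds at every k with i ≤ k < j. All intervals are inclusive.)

0

Evaluate at each i in [0,7]:
  i=0: ✗ (lhs fails at k=0 before rhs at j=2)
  i=1: ✗ (no rhs in [3,5])
  i=2: ✗ (no rhs in [4,6])
  i=3: ✗ (lhs fails at k=4 before rhs at j=7)
  i=4: ✗ (lhs fails at k=4 before rhs at j=7)
  i=5: ✗ (lhs fails at k=5 before rhs at j=7)
  i=6: ✗ (no rhs in [8,10])
  i=7: ✗ (no rhs in [9,11])
Positions where it holds: {} → 0.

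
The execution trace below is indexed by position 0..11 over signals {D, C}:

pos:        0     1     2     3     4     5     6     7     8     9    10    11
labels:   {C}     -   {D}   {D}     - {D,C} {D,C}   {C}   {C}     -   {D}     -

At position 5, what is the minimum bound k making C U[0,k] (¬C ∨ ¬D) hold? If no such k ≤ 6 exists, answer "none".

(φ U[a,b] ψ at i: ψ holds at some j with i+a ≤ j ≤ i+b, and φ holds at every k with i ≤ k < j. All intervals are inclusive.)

2

Need earliest j ≥ 5 with (¬C ∨ ¬D), and C at every k in [5,j-1].
  j=5: rhs fails.
  j=6: rhs fails.
  j=7: rhs holds; lhs holds on [5,6]. k = 2.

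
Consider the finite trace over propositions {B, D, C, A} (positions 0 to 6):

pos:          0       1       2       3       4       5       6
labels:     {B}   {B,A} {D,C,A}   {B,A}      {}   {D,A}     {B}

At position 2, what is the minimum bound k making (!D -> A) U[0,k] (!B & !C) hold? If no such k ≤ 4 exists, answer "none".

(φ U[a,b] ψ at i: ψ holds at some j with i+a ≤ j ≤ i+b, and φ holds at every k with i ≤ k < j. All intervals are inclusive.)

2

Need earliest j ≥ 2 with (!B & !C), and (!D -> A) at every k in [2,j-1].
  j=2: rhs fails.
  j=3: rhs fails.
  j=4: rhs holds; lhs holds on [2,3]. k = 2.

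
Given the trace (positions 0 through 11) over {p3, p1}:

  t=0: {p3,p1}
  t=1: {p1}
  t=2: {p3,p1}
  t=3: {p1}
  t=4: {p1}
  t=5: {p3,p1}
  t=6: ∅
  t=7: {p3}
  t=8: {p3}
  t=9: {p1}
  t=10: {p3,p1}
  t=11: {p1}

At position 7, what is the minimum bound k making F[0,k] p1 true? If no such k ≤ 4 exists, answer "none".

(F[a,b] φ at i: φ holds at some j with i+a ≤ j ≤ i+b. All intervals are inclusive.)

Scan j = 7,8,… for p1:
  j=7: fails
  j=8: fails
  j=9: holds
First hit at j=9, so smallest k = 9-7 = 2.

2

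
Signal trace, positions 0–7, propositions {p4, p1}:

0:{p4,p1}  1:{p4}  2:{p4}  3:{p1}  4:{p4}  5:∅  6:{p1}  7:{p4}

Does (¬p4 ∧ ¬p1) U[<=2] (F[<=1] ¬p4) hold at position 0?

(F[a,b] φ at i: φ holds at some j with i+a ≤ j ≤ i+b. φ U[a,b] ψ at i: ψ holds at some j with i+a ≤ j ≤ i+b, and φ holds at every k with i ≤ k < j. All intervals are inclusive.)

Need some j in [0,2] with F[<=1] ¬p4, and (¬p4 ∧ ¬p1) at every k in [0,j-1].
  j=0: F[<=1] ¬p4 — fails (none in [0,1]).
  j=1: F[<=1] ¬p4 — fails (none in [1,2]).
  j=2: F[<=1] ¬p4 holds, but (¬p4 ∧ ¬p1) fails at k=0 → not this j.
No j in the window works → until fails.

False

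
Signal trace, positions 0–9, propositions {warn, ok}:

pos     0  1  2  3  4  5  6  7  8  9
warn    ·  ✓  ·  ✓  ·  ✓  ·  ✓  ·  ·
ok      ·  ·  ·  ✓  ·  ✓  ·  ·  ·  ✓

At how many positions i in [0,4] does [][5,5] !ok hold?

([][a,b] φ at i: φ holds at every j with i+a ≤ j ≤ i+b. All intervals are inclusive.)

Evaluate at each i in [0,4]:
  i=0: ✗ (fails at j=5)
  i=1: ✓ (all of [6,6])
  i=2: ✓ (all of [7,7])
  i=3: ✓ (all of [8,8])
  i=4: ✗ (fails at j=9)
Positions where it holds: {1, 2, 3} → 3.

3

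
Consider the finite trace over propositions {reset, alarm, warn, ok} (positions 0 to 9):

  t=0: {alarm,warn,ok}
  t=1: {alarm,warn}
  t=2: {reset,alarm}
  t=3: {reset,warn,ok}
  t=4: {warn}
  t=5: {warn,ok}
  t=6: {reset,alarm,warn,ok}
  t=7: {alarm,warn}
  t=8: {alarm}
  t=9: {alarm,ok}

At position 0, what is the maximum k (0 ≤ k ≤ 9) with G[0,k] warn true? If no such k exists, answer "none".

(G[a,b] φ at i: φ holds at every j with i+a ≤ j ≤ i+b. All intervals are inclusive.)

warn must hold from j=0 onward; find where it first fails.
  j=0: holds
  j=1: holds
  j=2: fails
Holds on [0,1], so largest k = 1.

1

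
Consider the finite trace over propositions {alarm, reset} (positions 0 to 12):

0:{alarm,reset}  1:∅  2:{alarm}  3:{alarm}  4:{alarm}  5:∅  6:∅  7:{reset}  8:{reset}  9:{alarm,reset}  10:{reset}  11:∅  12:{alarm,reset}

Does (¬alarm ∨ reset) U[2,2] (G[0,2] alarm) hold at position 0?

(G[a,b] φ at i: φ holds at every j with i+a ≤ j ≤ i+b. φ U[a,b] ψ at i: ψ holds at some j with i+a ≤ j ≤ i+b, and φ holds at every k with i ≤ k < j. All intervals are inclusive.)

Need some j in [2,2] with G[0,2] alarm, and (¬alarm ∨ reset) at every k in [0,j-1].
  j=2: G[0,2] alarm holds; (¬alarm ∨ reset) holds at every k in [0,1] → satisfied.

Holds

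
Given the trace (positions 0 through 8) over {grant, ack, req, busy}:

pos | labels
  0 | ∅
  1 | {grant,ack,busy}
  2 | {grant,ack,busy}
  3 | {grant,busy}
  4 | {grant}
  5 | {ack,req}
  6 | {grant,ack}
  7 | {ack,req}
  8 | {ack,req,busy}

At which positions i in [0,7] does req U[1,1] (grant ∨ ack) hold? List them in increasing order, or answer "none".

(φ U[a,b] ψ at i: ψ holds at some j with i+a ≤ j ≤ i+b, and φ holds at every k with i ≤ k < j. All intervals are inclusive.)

5, 7

Evaluate at each i in [0,7]:
  i=0: ✗ (lhs fails at k=0 before rhs at j=1)
  i=1: ✗ (lhs fails at k=1 before rhs at j=2)
  i=2: ✗ (lhs fails at k=2 before rhs at j=3)
  i=3: ✗ (lhs fails at k=3 before rhs at j=4)
  i=4: ✗ (lhs fails at k=4 before rhs at j=5)
  i=5: ✓ (rhs at j=6; lhs holds on [5,5])
  i=6: ✗ (lhs fails at k=6 before rhs at j=7)
  i=7: ✓ (rhs at j=8; lhs holds on [7,7])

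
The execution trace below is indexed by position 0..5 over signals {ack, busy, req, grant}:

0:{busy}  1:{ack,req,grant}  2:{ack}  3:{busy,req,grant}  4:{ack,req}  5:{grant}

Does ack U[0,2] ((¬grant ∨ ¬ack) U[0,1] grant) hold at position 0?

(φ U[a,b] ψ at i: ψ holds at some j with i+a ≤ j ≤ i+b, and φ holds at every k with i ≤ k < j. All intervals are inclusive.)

True

Need some j in [0,2] with ((¬grant ∨ ¬ack) U[0,1] grant), and ack at every k in [0,j-1].
  j=0: ((¬grant ∨ ¬ack) U[0,1] grant) holds; no prefix to check → satisfied.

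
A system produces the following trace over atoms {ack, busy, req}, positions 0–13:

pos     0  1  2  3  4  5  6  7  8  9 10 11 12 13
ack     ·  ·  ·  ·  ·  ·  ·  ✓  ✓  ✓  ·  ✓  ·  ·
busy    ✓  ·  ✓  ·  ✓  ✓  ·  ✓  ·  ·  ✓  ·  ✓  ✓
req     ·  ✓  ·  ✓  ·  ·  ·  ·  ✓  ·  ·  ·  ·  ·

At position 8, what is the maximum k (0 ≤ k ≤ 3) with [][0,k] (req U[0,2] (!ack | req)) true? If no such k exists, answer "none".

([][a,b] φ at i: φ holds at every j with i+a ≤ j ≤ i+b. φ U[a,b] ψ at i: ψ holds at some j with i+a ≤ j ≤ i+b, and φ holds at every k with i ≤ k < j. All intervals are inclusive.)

(req U[0,2] (!ack | req)) must hold from j=8 onward; find where it first fails.
  j=8: holds
  j=9: fails
Holds on [8,8], so largest k = 0.

0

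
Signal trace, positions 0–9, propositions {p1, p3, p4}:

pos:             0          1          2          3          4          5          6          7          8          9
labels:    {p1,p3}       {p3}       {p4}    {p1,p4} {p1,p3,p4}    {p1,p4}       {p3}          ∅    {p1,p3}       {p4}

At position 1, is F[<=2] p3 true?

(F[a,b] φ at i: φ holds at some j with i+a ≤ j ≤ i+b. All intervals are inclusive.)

Check p3 at each j in [1,3]:
  j=1: true
  j=2: false
  j=3: false
Found at j=1 → formula holds.

Holds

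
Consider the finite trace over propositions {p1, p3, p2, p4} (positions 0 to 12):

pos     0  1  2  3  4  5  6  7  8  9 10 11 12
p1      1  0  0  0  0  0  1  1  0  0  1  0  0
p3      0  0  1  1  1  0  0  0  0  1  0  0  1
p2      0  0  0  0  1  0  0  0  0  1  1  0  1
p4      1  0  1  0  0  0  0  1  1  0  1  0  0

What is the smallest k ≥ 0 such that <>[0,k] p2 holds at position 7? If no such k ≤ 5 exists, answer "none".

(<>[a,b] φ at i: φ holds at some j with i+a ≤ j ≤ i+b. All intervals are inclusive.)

2

Scan j = 7,8,… for p2:
  j=7: fails
  j=8: fails
  j=9: holds
First hit at j=9, so smallest k = 9-7 = 2.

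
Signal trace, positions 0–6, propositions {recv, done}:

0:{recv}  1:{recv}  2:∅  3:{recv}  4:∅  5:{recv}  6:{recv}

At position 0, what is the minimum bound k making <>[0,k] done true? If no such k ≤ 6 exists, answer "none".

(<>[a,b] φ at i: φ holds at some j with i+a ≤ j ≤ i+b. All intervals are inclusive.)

none

Scan j = 0,1,… for done:
  j=0: fails
  j=1: fails
  j=2: fails
  j=3: fails
  j=4: fails
  j=5: fails
  j=6: fails
No j in [0,6] satisfies it → none.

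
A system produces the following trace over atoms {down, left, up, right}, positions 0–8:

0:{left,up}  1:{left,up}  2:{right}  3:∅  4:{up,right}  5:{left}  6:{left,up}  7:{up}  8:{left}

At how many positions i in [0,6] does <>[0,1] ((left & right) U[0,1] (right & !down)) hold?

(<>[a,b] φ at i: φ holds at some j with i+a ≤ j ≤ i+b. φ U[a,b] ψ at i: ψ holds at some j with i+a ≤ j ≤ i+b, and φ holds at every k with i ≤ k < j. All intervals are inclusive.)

Evaluate at each i in [0,6]:
  i=0: ✗ (none in [0,1])
  i=1: ✓ (witness j=2)
  i=2: ✓ (witness j=2)
  i=3: ✓ (witness j=4)
  i=4: ✓ (witness j=4)
  i=5: ✗ (none in [5,6])
  i=6: ✗ (none in [6,7])
Positions where it holds: {1, 2, 3, 4} → 4.

4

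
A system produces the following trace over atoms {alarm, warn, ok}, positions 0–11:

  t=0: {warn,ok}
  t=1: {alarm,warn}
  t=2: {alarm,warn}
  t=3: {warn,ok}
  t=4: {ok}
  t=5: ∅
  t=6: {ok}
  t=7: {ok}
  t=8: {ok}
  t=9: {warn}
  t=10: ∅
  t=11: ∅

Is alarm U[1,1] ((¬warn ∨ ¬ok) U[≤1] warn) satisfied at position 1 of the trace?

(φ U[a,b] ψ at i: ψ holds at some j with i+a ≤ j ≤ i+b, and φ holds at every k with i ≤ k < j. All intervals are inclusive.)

Yes

Need some j in [2,2] with ((¬warn ∨ ¬ok) U[≤1] warn), and alarm at every k in [1,j-1].
  j=2: ((¬warn ∨ ¬ok) U[≤1] warn) holds; alarm holds at every k in [1,1] → satisfied.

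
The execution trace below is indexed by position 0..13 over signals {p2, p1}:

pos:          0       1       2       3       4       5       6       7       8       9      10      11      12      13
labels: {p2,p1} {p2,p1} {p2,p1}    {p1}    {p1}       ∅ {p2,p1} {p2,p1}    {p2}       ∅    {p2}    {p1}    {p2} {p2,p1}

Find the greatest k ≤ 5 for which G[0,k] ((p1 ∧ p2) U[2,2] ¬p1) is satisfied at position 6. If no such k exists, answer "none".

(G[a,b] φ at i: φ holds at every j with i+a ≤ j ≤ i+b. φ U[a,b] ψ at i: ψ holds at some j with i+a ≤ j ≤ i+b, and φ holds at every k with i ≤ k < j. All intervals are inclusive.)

((p1 ∧ p2) U[2,2] ¬p1) must hold from j=6 onward; find where it first fails.
  j=6: holds
  j=7: fails
Holds on [6,6], so largest k = 0.

0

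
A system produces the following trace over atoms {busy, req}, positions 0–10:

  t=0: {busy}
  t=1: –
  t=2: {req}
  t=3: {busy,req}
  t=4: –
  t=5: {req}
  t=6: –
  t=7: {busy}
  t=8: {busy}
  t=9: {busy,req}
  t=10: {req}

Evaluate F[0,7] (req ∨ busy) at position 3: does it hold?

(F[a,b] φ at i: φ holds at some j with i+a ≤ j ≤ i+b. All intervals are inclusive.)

Yes

Check (req ∨ busy) at each j in [3,10]:
  j=3: true
  j=4: false
  j=5: true
  j=6: false
  j=7: true
  j=8: true
  j=9: true
  j=10: true
Found at j=3 → formula holds.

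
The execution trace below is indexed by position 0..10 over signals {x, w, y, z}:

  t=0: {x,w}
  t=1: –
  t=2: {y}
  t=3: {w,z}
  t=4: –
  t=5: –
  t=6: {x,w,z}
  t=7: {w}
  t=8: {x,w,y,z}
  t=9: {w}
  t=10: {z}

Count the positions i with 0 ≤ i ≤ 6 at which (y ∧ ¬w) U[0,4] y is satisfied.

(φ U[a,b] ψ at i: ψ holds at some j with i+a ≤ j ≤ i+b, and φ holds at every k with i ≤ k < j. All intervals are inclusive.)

1

Evaluate at each i in [0,6]:
  i=0: ✗ (lhs fails at k=0 before rhs at j=2)
  i=1: ✗ (lhs fails at k=1 before rhs at j=2)
  i=2: ✓ (rhs at j=2)
  i=3: ✗ (no rhs in [3,7])
  i=4: ✗ (lhs fails at k=4 before rhs at j=8)
  i=5: ✗ (lhs fails at k=5 before rhs at j=8)
  i=6: ✗ (lhs fails at k=6 before rhs at j=8)
Positions where it holds: {2} → 1.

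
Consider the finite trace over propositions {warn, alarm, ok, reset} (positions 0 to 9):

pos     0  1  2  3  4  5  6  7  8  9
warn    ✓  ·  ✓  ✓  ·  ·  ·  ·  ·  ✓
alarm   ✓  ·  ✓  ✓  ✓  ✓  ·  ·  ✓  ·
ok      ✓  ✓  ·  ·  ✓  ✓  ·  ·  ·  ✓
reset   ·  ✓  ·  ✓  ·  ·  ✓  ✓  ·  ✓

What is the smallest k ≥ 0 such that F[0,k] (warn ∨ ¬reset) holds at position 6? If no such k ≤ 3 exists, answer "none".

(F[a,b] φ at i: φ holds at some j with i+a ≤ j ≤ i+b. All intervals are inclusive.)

Scan j = 6,7,… for (warn ∨ ¬reset):
  j=6: fails
  j=7: fails
  j=8: holds
First hit at j=8, so smallest k = 8-6 = 2.

2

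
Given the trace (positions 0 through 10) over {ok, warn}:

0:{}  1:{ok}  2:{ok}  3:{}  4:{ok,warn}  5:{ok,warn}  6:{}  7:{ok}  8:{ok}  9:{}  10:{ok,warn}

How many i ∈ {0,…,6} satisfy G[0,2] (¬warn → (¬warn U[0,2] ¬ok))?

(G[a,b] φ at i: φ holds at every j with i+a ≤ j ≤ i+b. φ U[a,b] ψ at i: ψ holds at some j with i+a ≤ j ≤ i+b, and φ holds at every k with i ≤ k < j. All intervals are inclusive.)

7

Evaluate at each i in [0,6]:
  i=0: ✓ (all of [0,2])
  i=1: ✓ (all of [1,3])
  i=2: ✓ (all of [2,4])
  i=3: ✓ (all of [3,5])
  i=4: ✓ (all of [4,6])
  i=5: ✓ (all of [5,7])
  i=6: ✓ (all of [6,8])
Positions where it holds: {0, 1, 2, 3, 4, 5, 6} → 7.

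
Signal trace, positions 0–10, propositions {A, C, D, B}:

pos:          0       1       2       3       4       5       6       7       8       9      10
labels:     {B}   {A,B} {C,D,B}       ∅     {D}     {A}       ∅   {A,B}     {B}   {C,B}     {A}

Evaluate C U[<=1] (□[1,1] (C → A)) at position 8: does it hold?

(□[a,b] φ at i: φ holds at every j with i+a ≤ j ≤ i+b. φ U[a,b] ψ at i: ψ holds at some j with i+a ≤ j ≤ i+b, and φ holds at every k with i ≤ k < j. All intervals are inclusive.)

No

Need some j in [8,9] with □[1,1] (C → A), and C at every k in [8,j-1].
  j=8: □[1,1] (C → A) — fails at 9.
  j=9: □[1,1] (C → A) holds, but C fails at k=8 → not this j.
No j in the window works → until fails.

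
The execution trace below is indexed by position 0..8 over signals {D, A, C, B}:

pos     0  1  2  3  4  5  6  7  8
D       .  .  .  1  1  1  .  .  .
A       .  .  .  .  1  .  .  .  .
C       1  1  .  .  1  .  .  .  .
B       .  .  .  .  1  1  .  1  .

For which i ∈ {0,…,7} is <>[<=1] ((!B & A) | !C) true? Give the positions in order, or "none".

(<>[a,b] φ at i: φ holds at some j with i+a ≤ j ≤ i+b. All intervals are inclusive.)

Evaluate at each i in [0,7]:
  i=0: ✗ (none in [0,1])
  i=1: ✓ (witness j=2)
  i=2: ✓ (witness j=2)
  i=3: ✓ (witness j=3)
  i=4: ✓ (witness j=5)
  i=5: ✓ (witness j=5)
  i=6: ✓ (witness j=6)
  i=7: ✓ (witness j=7)

1, 2, 3, 4, 5, 6, 7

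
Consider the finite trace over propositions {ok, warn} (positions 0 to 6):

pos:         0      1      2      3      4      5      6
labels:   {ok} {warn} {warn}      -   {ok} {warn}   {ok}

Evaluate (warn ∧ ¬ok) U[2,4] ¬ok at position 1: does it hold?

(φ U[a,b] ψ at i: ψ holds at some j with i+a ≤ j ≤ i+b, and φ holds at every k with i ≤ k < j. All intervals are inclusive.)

Need some j in [3,5] with ¬ok, and (warn ∧ ¬ok) at every k in [1,j-1].
  j=3: ¬ok holds; (warn ∧ ¬ok) holds at every k in [1,2] → satisfied.

Holds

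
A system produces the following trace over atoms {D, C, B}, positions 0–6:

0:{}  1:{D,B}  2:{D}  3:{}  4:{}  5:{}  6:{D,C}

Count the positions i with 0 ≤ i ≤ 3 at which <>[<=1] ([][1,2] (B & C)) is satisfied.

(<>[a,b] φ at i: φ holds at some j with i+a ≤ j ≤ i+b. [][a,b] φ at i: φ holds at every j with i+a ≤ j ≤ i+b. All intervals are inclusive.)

Evaluate at each i in [0,3]:
  i=0: ✗ (none in [0,1])
  i=1: ✗ (none in [1,2])
  i=2: ✗ (none in [2,3])
  i=3: ✗ (none in [3,4])
Positions where it holds: {} → 0.

0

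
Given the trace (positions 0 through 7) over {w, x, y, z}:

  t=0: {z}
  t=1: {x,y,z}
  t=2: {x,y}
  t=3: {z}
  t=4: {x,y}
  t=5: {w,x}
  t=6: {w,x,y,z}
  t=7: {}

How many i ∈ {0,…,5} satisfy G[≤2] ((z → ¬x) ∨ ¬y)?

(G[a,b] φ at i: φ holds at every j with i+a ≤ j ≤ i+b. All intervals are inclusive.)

2

Evaluate at each i in [0,5]:
  i=0: ✗ (fails at j=1)
  i=1: ✗ (fails at j=1)
  i=2: ✓ (all of [2,4])
  i=3: ✓ (all of [3,5])
  i=4: ✗ (fails at j=6)
  i=5: ✗ (fails at j=6)
Positions where it holds: {2, 3} → 2.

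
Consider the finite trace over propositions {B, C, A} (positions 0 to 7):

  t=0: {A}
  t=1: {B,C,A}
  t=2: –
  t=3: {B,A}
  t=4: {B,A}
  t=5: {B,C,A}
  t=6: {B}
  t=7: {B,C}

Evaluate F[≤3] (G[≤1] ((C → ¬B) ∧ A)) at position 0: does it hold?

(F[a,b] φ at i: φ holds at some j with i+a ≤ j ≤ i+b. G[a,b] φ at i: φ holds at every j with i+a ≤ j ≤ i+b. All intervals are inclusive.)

Check G[≤1] ((C → ¬B) ∧ A) at each j in [0,3]:
  j=0: fails at 1
  j=1: fails at 1
  j=2: fails at 2
  j=3: holds on [3,4]
Found at j=3 → formula holds.

True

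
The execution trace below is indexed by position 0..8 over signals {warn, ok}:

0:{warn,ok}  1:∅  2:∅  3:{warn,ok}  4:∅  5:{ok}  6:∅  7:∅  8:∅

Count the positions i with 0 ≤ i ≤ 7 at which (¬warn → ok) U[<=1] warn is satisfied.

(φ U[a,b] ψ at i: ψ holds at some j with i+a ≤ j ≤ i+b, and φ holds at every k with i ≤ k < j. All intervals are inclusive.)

Evaluate at each i in [0,7]:
  i=0: ✓ (rhs at j=0)
  i=1: ✗ (no rhs in [1,2])
  i=2: ✗ (lhs fails at k=2 before rhs at j=3)
  i=3: ✓ (rhs at j=3)
  i=4: ✗ (no rhs in [4,5])
  i=5: ✗ (no rhs in [5,6])
  i=6: ✗ (no rhs in [6,7])
  i=7: ✗ (no rhs in [7,8])
Positions where it holds: {0, 3} → 2.

2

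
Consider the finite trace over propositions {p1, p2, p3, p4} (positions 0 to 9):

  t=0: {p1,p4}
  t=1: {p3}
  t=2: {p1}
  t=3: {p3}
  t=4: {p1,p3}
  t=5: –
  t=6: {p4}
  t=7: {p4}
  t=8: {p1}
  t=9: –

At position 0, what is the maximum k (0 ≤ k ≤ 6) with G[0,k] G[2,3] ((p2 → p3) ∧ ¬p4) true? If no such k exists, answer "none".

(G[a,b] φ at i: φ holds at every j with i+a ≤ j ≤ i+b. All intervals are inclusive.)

2

G[2,3] ((p2 → p3) ∧ ¬p4) must hold from j=0 onward; find where it first fails.
  j=0: holds
  j=1: holds
  j=2: holds
  j=3: fails
Holds on [0,2], so largest k = 2.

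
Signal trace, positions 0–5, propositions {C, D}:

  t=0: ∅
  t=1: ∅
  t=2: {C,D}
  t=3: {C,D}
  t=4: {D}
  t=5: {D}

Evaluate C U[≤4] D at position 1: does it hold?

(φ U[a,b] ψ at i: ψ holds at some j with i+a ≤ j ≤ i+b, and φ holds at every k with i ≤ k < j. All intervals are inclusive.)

Does not hold

Need some j in [1,5] with D, and C at every k in [1,j-1].
  j=1: D false.
  j=2: D holds, but C fails at k=1 → not this j.
  j=3: D holds, but C fails at k=1 → not this j.
  j=4: D holds, but C fails at k=1 → not this j.
  j=5: D holds, but C fails at k=1 → not this j.
No j in the window works → until fails.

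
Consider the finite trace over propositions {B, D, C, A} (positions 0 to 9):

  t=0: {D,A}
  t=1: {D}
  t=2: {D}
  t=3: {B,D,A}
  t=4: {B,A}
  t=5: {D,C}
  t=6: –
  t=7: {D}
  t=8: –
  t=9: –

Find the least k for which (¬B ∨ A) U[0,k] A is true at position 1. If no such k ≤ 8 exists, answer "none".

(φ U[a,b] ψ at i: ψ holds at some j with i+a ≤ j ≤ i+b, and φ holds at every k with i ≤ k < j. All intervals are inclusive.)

Need earliest j ≥ 1 with A, and (¬B ∨ A) at every k in [1,j-1].
  j=1: rhs fails.
  j=2: rhs fails.
  j=3: rhs holds; lhs holds on [1,2]. k = 2.

2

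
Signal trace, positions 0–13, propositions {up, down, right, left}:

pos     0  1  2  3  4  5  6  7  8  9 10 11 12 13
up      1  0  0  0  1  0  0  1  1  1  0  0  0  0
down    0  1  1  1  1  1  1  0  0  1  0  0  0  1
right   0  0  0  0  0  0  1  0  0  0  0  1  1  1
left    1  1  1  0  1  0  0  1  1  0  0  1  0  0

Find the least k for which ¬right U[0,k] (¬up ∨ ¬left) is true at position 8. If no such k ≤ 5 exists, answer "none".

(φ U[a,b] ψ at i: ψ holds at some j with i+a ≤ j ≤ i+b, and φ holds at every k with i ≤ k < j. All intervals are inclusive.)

Need earliest j ≥ 8 with (¬up ∨ ¬left), and ¬right at every k in [8,j-1].
  j=8: rhs fails.
  j=9: rhs holds; lhs holds on [8,8]. k = 1.

1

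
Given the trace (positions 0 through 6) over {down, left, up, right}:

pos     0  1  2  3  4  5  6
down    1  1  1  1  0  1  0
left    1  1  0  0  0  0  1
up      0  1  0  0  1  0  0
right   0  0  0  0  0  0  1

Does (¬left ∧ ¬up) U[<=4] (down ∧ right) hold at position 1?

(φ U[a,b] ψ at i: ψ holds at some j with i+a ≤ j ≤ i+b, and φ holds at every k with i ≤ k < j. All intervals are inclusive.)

Need some j in [1,5] with (down ∧ right), and (¬left ∧ ¬up) at every k in [1,j-1].
  j=1: (down ∧ right) false.
  j=2: (down ∧ right) false.
  j=3: (down ∧ right) false.
  j=4: (down ∧ right) false.
  j=5: (down ∧ right) false.
No j in the window works → until fails.

No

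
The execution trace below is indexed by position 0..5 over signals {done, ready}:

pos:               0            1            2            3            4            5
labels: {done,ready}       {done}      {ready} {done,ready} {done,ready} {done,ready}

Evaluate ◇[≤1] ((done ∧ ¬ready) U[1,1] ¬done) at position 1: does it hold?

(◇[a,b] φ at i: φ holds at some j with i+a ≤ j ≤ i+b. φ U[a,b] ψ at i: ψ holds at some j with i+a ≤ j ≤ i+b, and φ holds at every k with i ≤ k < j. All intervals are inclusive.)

Holds

Check ((done ∧ ¬ready) U[1,1] ¬done) at each j in [1,2]:
  j=1: holds
  j=2: fails
Found at j=1 → formula holds.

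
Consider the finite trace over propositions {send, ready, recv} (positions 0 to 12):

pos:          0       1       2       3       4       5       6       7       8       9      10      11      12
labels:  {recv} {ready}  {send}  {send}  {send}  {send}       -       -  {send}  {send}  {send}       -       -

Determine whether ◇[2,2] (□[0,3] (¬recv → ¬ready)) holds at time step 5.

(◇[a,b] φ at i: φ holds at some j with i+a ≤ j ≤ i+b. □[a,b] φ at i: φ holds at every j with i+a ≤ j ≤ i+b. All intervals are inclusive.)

Yes

Check □[0,3] (¬recv → ¬ready) at each j in [7,7]:
  j=7: holds on [7,10]
Found at j=7 → formula holds.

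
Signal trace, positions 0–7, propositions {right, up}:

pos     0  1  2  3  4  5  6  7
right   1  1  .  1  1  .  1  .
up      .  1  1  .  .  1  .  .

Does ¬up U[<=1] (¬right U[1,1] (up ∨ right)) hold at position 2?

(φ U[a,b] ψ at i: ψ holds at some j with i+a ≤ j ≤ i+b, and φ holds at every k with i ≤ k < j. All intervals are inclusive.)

Yes

Need some j in [2,3] with (¬right U[1,1] (up ∨ right)), and ¬up at every k in [2,j-1].
  j=2: (¬right U[1,1] (up ∨ right)) holds; no prefix to check → satisfied.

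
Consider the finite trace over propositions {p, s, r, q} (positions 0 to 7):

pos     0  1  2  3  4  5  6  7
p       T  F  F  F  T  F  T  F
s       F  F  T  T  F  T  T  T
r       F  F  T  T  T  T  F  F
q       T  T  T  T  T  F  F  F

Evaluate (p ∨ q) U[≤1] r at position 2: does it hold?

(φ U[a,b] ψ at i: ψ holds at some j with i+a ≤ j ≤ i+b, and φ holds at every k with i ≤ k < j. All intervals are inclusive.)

Need some j in [2,3] with r, and (p ∨ q) at every k in [2,j-1].
  j=2: r holds; no prefix to check → satisfied.

Holds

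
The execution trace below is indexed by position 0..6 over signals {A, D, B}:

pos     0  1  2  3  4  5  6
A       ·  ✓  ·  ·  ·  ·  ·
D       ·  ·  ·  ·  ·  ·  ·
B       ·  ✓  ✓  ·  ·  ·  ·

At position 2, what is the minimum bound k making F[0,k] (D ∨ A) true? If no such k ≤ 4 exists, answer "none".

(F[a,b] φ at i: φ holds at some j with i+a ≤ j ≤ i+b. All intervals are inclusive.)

none

Scan j = 2,3,… for (D ∨ A):
  j=2: fails
  j=3: fails
  j=4: fails
  j=5: fails
  j=6: fails
No j in [2,6] satisfies it → none.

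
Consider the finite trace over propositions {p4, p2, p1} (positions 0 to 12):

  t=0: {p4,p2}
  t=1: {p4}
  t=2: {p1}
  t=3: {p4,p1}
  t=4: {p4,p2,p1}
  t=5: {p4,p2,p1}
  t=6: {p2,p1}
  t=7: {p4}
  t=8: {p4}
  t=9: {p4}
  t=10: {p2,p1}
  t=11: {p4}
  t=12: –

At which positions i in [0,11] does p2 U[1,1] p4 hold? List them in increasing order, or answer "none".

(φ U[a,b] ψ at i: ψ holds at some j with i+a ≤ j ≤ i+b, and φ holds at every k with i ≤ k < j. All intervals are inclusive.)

0, 4, 6, 10

Evaluate at each i in [0,11]:
  i=0: ✓ (rhs at j=1; lhs holds on [0,0])
  i=1: ✗ (no rhs in [2,2])
  i=2: ✗ (lhs fails at k=2 before rhs at j=3)
  i=3: ✗ (lhs fails at k=3 before rhs at j=4)
  i=4: ✓ (rhs at j=5; lhs holds on [4,4])
  i=5: ✗ (no rhs in [6,6])
  i=6: ✓ (rhs at j=7; lhs holds on [6,6])
  i=7: ✗ (lhs fails at k=7 before rhs at j=8)
  i=8: ✗ (lhs fails at k=8 before rhs at j=9)
  i=9: ✗ (no rhs in [10,10])
  i=10: ✓ (rhs at j=11; lhs holds on [10,10])
  i=11: ✗ (no rhs in [12,12])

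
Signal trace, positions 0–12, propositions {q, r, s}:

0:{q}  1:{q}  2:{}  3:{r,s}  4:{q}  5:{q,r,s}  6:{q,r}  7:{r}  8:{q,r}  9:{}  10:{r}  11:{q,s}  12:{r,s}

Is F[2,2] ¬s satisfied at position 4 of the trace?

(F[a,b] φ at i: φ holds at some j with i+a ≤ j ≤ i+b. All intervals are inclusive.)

Check ¬s at each j in [6,6]:
  j=6: true
Found at j=6 → formula holds.

Holds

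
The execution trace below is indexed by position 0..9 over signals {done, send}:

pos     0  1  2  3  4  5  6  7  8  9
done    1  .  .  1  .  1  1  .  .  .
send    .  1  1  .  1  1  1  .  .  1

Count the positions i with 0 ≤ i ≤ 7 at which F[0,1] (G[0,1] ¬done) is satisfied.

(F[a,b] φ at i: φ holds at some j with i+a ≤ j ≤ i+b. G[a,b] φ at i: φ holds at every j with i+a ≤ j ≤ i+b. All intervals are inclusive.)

Evaluate at each i in [0,7]:
  i=0: ✓ (witness j=1)
  i=1: ✓ (witness j=1)
  i=2: ✗ (none in [2,3])
  i=3: ✗ (none in [3,4])
  i=4: ✗ (none in [4,5])
  i=5: ✗ (none in [5,6])
  i=6: ✓ (witness j=7)
  i=7: ✓ (witness j=7)
Positions where it holds: {0, 1, 6, 7} → 4.

4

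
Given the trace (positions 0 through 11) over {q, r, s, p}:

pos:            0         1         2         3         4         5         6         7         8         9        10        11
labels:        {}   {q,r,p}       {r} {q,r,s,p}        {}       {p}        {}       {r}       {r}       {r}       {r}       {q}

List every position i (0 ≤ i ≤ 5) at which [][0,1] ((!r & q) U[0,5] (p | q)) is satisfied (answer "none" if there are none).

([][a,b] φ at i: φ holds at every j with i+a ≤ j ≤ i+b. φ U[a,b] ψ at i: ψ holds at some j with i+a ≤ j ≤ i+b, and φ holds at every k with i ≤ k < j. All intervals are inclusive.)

Evaluate at each i in [0,5]:
  i=0: ✗ (fails at j=0)
  i=1: ✗ (fails at j=2)
  i=2: ✗ (fails at j=2)
  i=3: ✗ (fails at j=4)
  i=4: ✗ (fails at j=4)
  i=5: ✗ (fails at j=6)

none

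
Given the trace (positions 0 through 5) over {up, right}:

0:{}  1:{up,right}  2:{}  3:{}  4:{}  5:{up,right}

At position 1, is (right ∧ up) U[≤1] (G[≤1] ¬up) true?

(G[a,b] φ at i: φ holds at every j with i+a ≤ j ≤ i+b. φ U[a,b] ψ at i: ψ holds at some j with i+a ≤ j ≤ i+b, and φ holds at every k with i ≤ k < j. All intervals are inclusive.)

Need some j in [1,2] with G[≤1] ¬up, and (right ∧ up) at every k in [1,j-1].
  j=1: G[≤1] ¬up — fails at 1.
  j=2: G[≤1] ¬up holds; (right ∧ up) holds at every k in [1,1] → satisfied.

Yes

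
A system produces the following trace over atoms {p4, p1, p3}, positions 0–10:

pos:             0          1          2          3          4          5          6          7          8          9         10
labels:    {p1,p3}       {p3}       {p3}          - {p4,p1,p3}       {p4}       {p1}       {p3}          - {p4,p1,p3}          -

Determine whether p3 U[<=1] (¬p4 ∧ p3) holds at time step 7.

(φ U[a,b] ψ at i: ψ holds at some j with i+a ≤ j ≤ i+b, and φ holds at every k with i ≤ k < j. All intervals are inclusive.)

Yes

Need some j in [7,8] with (¬p4 ∧ p3), and p3 at every k in [7,j-1].
  j=7: (¬p4 ∧ p3) holds; no prefix to check → satisfied.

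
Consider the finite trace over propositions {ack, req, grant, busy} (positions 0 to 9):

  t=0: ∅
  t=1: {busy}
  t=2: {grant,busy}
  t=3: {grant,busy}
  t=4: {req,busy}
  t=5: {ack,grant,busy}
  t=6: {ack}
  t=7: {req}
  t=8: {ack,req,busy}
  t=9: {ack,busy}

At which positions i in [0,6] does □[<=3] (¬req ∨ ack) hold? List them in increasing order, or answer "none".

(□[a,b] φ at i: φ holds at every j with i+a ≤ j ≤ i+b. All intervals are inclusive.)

Evaluate at each i in [0,6]:
  i=0: ✓ (all of [0,3])
  i=1: ✗ (fails at j=4)
  i=2: ✗ (fails at j=4)
  i=3: ✗ (fails at j=4)
  i=4: ✗ (fails at j=4)
  i=5: ✗ (fails at j=7)
  i=6: ✗ (fails at j=7)

0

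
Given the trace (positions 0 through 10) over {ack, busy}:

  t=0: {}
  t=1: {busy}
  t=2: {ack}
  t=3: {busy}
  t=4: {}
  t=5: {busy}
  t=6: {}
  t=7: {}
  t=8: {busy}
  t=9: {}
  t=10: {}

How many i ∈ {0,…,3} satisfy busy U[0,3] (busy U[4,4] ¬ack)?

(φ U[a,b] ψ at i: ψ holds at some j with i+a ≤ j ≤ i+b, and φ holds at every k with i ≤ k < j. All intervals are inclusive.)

Evaluate at each i in [0,3]:
  i=0: ✗ (no rhs in [0,3])
  i=1: ✗ (no rhs in [1,4])
  i=2: ✗ (no rhs in [2,5])
  i=3: ✗ (no rhs in [3,6])
Positions where it holds: {} → 0.

0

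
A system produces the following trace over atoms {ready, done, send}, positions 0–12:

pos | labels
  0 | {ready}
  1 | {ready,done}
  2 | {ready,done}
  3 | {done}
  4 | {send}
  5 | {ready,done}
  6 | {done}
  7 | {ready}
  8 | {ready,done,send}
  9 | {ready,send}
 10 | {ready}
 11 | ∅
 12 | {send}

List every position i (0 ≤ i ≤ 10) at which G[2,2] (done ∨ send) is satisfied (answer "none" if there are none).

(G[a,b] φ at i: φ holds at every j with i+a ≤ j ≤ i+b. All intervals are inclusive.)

Evaluate at each i in [0,10]:
  i=0: ✓ (all of [2,2])
  i=1: ✓ (all of [3,3])
  i=2: ✓ (all of [4,4])
  i=3: ✓ (all of [5,5])
  i=4: ✓ (all of [6,6])
  i=5: ✗ (fails at j=7)
  i=6: ✓ (all of [8,8])
  i=7: ✓ (all of [9,9])
  i=8: ✗ (fails at j=10)
  i=9: ✗ (fails at j=11)
  i=10: ✓ (all of [12,12])

0, 1, 2, 3, 4, 6, 7, 10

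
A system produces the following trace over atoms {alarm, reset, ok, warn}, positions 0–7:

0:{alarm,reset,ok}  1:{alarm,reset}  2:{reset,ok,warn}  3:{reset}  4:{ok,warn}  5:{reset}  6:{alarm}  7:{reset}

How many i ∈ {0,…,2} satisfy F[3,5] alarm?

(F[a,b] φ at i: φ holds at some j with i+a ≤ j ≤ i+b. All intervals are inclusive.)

2

Evaluate at each i in [0,2]:
  i=0: ✗ (none in [3,5])
  i=1: ✓ (witness j=6)
  i=2: ✓ (witness j=6)
Positions where it holds: {1, 2} → 2.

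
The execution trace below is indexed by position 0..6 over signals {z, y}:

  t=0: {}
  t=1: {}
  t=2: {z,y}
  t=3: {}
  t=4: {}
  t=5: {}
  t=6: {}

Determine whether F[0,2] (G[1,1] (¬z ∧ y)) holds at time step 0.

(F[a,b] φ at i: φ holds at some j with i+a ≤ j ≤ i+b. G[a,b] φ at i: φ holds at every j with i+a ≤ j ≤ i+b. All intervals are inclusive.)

False

Check G[1,1] (¬z ∧ y) at each j in [0,2]:
  j=0: fails at 1
  j=1: fails at 2
  j=2: fails at 3
No position in the window satisfies it → formula fails.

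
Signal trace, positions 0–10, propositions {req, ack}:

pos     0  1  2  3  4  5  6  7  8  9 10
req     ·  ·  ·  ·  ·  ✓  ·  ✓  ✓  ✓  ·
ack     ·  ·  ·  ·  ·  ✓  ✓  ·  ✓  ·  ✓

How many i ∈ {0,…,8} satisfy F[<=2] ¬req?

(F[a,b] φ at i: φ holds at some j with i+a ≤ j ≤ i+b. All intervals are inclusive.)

8

Evaluate at each i in [0,8]:
  i=0: ✓ (witness j=0)
  i=1: ✓ (witness j=1)
  i=2: ✓ (witness j=2)
  i=3: ✓ (witness j=3)
  i=4: ✓ (witness j=4)
  i=5: ✓ (witness j=6)
  i=6: ✓ (witness j=6)
  i=7: ✗ (none in [7,9])
  i=8: ✓ (witness j=10)
Positions where it holds: {0, 1, 2, 3, 4, 5, 6, 8} → 8.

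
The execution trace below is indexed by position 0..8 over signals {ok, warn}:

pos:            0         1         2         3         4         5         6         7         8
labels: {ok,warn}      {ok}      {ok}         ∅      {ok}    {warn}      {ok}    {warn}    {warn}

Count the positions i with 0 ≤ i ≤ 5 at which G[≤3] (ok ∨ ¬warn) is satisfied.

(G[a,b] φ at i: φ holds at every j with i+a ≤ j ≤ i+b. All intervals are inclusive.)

2

Evaluate at each i in [0,5]:
  i=0: ✓ (all of [0,3])
  i=1: ✓ (all of [1,4])
  i=2: ✗ (fails at j=5)
  i=3: ✗ (fails at j=5)
  i=4: ✗ (fails at j=5)
  i=5: ✗ (fails at j=5)
Positions where it holds: {0, 1} → 2.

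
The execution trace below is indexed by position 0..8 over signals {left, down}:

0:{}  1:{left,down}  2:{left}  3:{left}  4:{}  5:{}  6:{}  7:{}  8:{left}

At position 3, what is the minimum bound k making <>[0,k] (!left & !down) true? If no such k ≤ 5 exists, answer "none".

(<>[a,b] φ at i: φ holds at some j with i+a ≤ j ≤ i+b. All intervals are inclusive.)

Scan j = 3,4,… for (!left & !down):
  j=3: fails
  j=4: holds
First hit at j=4, so smallest k = 4-3 = 1.

1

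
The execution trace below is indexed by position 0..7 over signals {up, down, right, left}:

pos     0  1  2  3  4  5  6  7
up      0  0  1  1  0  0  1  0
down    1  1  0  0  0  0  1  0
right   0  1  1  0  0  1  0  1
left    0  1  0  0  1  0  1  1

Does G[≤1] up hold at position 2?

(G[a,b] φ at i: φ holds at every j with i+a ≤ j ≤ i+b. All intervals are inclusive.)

Check up at every j in [2,3]:
  j=2: true
  j=3: true
All positions satisfy it → formula holds.

Holds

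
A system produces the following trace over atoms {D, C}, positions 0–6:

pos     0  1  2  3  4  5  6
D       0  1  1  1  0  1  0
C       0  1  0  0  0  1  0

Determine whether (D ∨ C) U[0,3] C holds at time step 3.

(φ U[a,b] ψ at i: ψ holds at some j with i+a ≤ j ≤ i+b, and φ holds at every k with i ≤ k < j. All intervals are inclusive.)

False

Need some j in [3,6] with C, and (D ∨ C) at every k in [3,j-1].
  j=3: C false.
  j=4: C false.
  j=5: C holds, but (D ∨ C) fails at k=4 → not this j.
  j=6: C false.
No j in the window works → until fails.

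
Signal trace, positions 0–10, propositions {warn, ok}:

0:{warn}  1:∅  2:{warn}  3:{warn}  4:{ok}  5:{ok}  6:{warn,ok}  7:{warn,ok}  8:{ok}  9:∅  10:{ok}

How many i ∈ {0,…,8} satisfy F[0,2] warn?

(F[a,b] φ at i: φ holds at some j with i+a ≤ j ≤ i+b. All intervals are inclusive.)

Evaluate at each i in [0,8]:
  i=0: ✓ (witness j=0)
  i=1: ✓ (witness j=2)
  i=2: ✓ (witness j=2)
  i=3: ✓ (witness j=3)
  i=4: ✓ (witness j=6)
  i=5: ✓ (witness j=6)
  i=6: ✓ (witness j=6)
  i=7: ✓ (witness j=7)
  i=8: ✗ (none in [8,10])
Positions where it holds: {0, 1, 2, 3, 4, 5, 6, 7} → 8.

8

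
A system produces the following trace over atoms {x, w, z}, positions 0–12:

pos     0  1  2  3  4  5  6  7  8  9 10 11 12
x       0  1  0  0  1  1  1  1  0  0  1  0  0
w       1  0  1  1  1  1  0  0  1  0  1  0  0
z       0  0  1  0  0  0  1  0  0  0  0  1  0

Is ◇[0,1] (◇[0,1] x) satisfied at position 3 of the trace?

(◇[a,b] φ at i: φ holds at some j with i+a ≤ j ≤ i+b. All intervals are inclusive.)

Check ◇[0,1] x at each j in [3,4]:
  j=3: holds (witness at 4)
  j=4: holds (witness at 4)
Found at j=3 → formula holds.

Holds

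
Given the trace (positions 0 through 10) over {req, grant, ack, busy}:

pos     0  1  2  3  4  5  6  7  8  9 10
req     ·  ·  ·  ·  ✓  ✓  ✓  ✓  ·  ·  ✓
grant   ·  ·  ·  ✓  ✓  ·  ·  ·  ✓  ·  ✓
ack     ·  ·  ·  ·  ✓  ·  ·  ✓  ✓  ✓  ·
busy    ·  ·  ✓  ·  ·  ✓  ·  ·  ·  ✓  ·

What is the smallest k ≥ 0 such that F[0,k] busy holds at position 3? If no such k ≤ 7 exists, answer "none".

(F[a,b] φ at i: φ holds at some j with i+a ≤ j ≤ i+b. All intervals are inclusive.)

2

Scan j = 3,4,… for busy:
  j=3: fails
  j=4: fails
  j=5: holds
First hit at j=5, so smallest k = 5-3 = 2.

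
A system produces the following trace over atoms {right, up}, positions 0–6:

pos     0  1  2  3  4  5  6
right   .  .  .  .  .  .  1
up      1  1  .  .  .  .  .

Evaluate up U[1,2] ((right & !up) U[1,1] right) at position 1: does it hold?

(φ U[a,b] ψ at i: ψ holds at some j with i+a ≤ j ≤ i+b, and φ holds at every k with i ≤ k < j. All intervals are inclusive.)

Need some j in [2,3] with ((right & !up) U[1,1] right), and up at every k in [1,j-1].
  j=2: ((right & !up) U[1,1] right) — fails.
  j=3: ((right & !up) U[1,1] right) — fails.
No j in the window works → until fails.

Does not hold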